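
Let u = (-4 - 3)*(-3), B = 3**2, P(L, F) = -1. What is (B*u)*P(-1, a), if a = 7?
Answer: -189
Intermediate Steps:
B = 9
u = 21 (u = -7*(-3) = 21)
(B*u)*P(-1, a) = (9*21)*(-1) = 189*(-1) = -189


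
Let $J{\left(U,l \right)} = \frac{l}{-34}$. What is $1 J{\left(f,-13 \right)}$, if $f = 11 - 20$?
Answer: $\frac{13}{34} \approx 0.38235$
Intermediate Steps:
$f = -9$ ($f = 11 - 20 = -9$)
$J{\left(U,l \right)} = - \frac{l}{34}$ ($J{\left(U,l \right)} = l \left(- \frac{1}{34}\right) = - \frac{l}{34}$)
$1 J{\left(f,-13 \right)} = 1 \left(\left(- \frac{1}{34}\right) \left(-13\right)\right) = 1 \cdot \frac{13}{34} = \frac{13}{34}$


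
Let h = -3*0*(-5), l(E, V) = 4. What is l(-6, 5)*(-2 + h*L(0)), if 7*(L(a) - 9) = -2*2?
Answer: -8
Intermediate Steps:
L(a) = 59/7 (L(a) = 9 + (-2*2)/7 = 9 + (1/7)*(-4) = 9 - 4/7 = 59/7)
h = 0 (h = 0*(-5) = 0)
l(-6, 5)*(-2 + h*L(0)) = 4*(-2 + 0*(59/7)) = 4*(-2 + 0) = 4*(-2) = -8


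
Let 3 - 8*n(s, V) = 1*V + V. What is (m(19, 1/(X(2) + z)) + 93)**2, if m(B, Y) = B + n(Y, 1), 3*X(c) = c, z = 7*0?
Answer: 804609/64 ≈ 12572.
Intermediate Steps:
z = 0
X(c) = c/3
n(s, V) = 3/8 - V/4 (n(s, V) = 3/8 - (1*V + V)/8 = 3/8 - (V + V)/8 = 3/8 - V/4)
m(B, Y) = 1/8 + B (m(B, Y) = B + (3/8 - 1/4*1) = B + (3/8 - 1/4) = B + 1/8 = 1/8 + B)
(m(19, 1/(X(2) + z)) + 93)**2 = ((1/8 + 19) + 93)**2 = (153/8 + 93)**2 = (897/8)**2 = 804609/64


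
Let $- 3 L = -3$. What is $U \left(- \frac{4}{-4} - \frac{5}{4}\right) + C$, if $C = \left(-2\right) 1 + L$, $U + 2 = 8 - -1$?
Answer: $- \frac{11}{4} \approx -2.75$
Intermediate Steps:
$L = 1$ ($L = \left(- \frac{1}{3}\right) \left(-3\right) = 1$)
$U = 7$ ($U = -2 + \left(8 - -1\right) = -2 + \left(8 + 1\right) = -2 + 9 = 7$)
$C = -1$ ($C = \left(-2\right) 1 + 1 = -2 + 1 = -1$)
$U \left(- \frac{4}{-4} - \frac{5}{4}\right) + C = 7 \left(- \frac{4}{-4} - \frac{5}{4}\right) - 1 = 7 \left(\left(-4\right) \left(- \frac{1}{4}\right) - \frac{5}{4}\right) - 1 = 7 \left(1 - \frac{5}{4}\right) - 1 = 7 \left(- \frac{1}{4}\right) - 1 = - \frac{7}{4} - 1 = - \frac{11}{4}$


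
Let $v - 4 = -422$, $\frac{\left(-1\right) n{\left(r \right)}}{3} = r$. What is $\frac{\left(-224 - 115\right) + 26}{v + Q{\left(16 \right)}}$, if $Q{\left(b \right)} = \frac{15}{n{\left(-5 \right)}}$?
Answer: $\frac{313}{417} \approx 0.7506$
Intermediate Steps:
$n{\left(r \right)} = - 3 r$
$v = -418$ ($v = 4 - 422 = -418$)
$Q{\left(b \right)} = 1$ ($Q{\left(b \right)} = \frac{15}{\left(-3\right) \left(-5\right)} = \frac{15}{15} = 15 \cdot \frac{1}{15} = 1$)
$\frac{\left(-224 - 115\right) + 26}{v + Q{\left(16 \right)}} = \frac{\left(-224 - 115\right) + 26}{-418 + 1} = \frac{\left(-224 - 115\right) + 26}{-417} = \left(-339 + 26\right) \left(- \frac{1}{417}\right) = \left(-313\right) \left(- \frac{1}{417}\right) = \frac{313}{417}$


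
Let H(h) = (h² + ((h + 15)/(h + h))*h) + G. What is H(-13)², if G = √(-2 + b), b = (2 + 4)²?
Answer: (170 + √34)² ≈ 30917.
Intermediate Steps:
b = 36 (b = 6² = 36)
G = √34 (G = √(-2 + 36) = √34 ≈ 5.8309)
H(h) = 15/2 + √34 + h² + h/2 (H(h) = (h² + ((h + 15)/(h + h))*h) + √34 = (h² + ((15 + h)/((2*h)))*h) + √34 = (h² + ((15 + h)*(1/(2*h)))*h) + √34 = (h² + ((15 + h)/(2*h))*h) + √34 = (h² + (15/2 + h/2)) + √34 = (15/2 + h² + h/2) + √34 = 15/2 + √34 + h² + h/2)
H(-13)² = (15/2 + √34 + (-13)² + (½)*(-13))² = (15/2 + √34 + 169 - 13/2)² = (170 + √34)²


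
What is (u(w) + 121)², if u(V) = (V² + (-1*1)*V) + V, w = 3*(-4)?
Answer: 70225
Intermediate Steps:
w = -12
u(V) = V² (u(V) = (V² - V) + V = V²)
(u(w) + 121)² = ((-12)² + 121)² = (144 + 121)² = 265² = 70225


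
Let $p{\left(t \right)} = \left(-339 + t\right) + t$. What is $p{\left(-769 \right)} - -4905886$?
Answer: $4904009$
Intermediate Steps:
$p{\left(t \right)} = -339 + 2 t$
$p{\left(-769 \right)} - -4905886 = \left(-339 + 2 \left(-769\right)\right) - -4905886 = \left(-339 - 1538\right) + 4905886 = -1877 + 4905886 = 4904009$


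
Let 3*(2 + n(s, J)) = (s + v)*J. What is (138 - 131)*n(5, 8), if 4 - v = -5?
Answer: 742/3 ≈ 247.33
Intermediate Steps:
v = 9 (v = 4 - 1*(-5) = 4 + 5 = 9)
n(s, J) = -2 + J*(9 + s)/3 (n(s, J) = -2 + ((s + 9)*J)/3 = -2 + ((9 + s)*J)/3 = -2 + (J*(9 + s))/3 = -2 + J*(9 + s)/3)
(138 - 131)*n(5, 8) = (138 - 131)*(-2 + 3*8 + (⅓)*8*5) = 7*(-2 + 24 + 40/3) = 7*(106/3) = 742/3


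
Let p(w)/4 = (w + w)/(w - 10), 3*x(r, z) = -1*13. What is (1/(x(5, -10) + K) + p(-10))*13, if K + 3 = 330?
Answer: 50375/968 ≈ 52.040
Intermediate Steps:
K = 327 (K = -3 + 330 = 327)
x(r, z) = -13/3 (x(r, z) = (-1*13)/3 = (⅓)*(-13) = -13/3)
p(w) = 8*w/(-10 + w) (p(w) = 4*((w + w)/(w - 10)) = 4*((2*w)/(-10 + w)) = 4*(2*w/(-10 + w)) = 8*w/(-10 + w))
(1/(x(5, -10) + K) + p(-10))*13 = (1/(-13/3 + 327) + 8*(-10)/(-10 - 10))*13 = (1/(968/3) + 8*(-10)/(-20))*13 = (3/968 + 8*(-10)*(-1/20))*13 = (3/968 + 4)*13 = (3875/968)*13 = 50375/968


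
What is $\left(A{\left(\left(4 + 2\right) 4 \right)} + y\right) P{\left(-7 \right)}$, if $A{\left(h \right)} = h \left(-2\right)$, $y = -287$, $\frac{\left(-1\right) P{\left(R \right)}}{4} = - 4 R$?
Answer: $37520$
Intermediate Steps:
$P{\left(R \right)} = 16 R$ ($P{\left(R \right)} = - 4 \left(- 4 R\right) = 16 R$)
$A{\left(h \right)} = - 2 h$
$\left(A{\left(\left(4 + 2\right) 4 \right)} + y\right) P{\left(-7 \right)} = \left(- 2 \left(4 + 2\right) 4 - 287\right) 16 \left(-7\right) = \left(- 2 \cdot 6 \cdot 4 - 287\right) \left(-112\right) = \left(\left(-2\right) 24 - 287\right) \left(-112\right) = \left(-48 - 287\right) \left(-112\right) = \left(-335\right) \left(-112\right) = 37520$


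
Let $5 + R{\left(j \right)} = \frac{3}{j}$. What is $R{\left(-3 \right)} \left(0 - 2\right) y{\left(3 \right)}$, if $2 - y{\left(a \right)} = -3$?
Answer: $60$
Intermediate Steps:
$y{\left(a \right)} = 5$ ($y{\left(a \right)} = 2 - -3 = 2 + 3 = 5$)
$R{\left(j \right)} = -5 + \frac{3}{j}$
$R{\left(-3 \right)} \left(0 - 2\right) y{\left(3 \right)} = \left(-5 + \frac{3}{-3}\right) \left(0 - 2\right) 5 = \left(-5 + 3 \left(- \frac{1}{3}\right)\right) \left(0 - 2\right) 5 = \left(-5 - 1\right) \left(\left(-2\right) 5\right) = \left(-6\right) \left(-10\right) = 60$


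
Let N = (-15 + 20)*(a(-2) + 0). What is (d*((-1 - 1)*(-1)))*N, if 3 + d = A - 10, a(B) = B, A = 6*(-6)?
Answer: 980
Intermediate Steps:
A = -36
d = -49 (d = -3 + (-36 - 10) = -3 - 46 = -49)
N = -10 (N = (-15 + 20)*(-2 + 0) = 5*(-2) = -10)
(d*((-1 - 1)*(-1)))*N = -49*(-1 - 1)*(-1)*(-10) = -(-98)*(-1)*(-10) = -49*2*(-10) = -98*(-10) = 980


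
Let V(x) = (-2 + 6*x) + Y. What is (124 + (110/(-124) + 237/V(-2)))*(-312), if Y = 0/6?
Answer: -7189104/217 ≈ -33130.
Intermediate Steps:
Y = 0 (Y = 0*(⅙) = 0)
V(x) = -2 + 6*x (V(x) = (-2 + 6*x) + 0 = -2 + 6*x)
(124 + (110/(-124) + 237/V(-2)))*(-312) = (124 + (110/(-124) + 237/(-2 + 6*(-2))))*(-312) = (124 + (110*(-1/124) + 237/(-2 - 12)))*(-312) = (124 + (-55/62 + 237/(-14)))*(-312) = (124 + (-55/62 + 237*(-1/14)))*(-312) = (124 + (-55/62 - 237/14))*(-312) = (124 - 3866/217)*(-312) = (23042/217)*(-312) = -7189104/217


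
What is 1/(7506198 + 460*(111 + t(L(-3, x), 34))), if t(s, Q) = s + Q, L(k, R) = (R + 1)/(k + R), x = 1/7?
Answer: 1/7572714 ≈ 1.3205e-7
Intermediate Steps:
x = ⅐ ≈ 0.14286
L(k, R) = (1 + R)/(R + k)
t(s, Q) = Q + s
1/(7506198 + 460*(111 + t(L(-3, x), 34))) = 1/(7506198 + 460*(111 + (34 + (1 + ⅐)/(⅐ - 3)))) = 1/(7506198 + 460*(111 + (34 + (8/7)/(-20/7)))) = 1/(7506198 + 460*(111 + (34 - 7/20*8/7))) = 1/(7506198 + 460*(111 + (34 - ⅖))) = 1/(7506198 + 460*(111 + 168/5)) = 1/(7506198 + 460*(723/5)) = 1/(7506198 + 66516) = 1/7572714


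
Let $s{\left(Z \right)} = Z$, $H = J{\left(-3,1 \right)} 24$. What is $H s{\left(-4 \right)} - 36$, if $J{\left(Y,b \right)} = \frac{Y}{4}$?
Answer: $36$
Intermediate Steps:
$J{\left(Y,b \right)} = \frac{Y}{4}$ ($J{\left(Y,b \right)} = Y \frac{1}{4} = \frac{Y}{4}$)
$H = -18$ ($H = \frac{1}{4} \left(-3\right) 24 = \left(- \frac{3}{4}\right) 24 = -18$)
$H s{\left(-4 \right)} - 36 = \left(-18\right) \left(-4\right) - 36 = 72 - 36 = 36$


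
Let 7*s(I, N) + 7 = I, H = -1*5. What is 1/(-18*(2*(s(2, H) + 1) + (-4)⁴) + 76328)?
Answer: 7/501968 ≈ 1.3945e-5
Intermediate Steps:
H = -5
s(I, N) = -1 + I/7
1/(-18*(2*(s(2, H) + 1) + (-4)⁴) + 76328) = 1/(-18*(2*((-1 + (⅐)*2) + 1) + (-4)⁴) + 76328) = 1/(-18*(2*((-1 + 2/7) + 1) + 256) + 76328) = 1/(-18*(2*(-5/7 + 1) + 256) + 76328) = 1/(-18*(2*(2/7) + 256) + 76328) = 1/(-18*(4/7 + 256) + 76328) = 1/(-18*1796/7 + 76328) = 1/(-32328/7 + 76328) = 1/(501968/7) = 7/501968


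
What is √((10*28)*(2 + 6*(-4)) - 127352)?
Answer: 2*I*√33378 ≈ 365.39*I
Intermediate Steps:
√((10*28)*(2 + 6*(-4)) - 127352) = √(280*(2 - 24) - 127352) = √(280*(-22) - 127352) = √(-6160 - 127352) = √(-133512) = 2*I*√33378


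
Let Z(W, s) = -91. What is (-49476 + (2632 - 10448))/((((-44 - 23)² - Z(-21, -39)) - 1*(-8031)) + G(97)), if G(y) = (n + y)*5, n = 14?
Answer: -28646/6583 ≈ -4.3515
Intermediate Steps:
G(y) = 70 + 5*y (G(y) = (14 + y)*5 = 70 + 5*y)
(-49476 + (2632 - 10448))/((((-44 - 23)² - Z(-21, -39)) - 1*(-8031)) + G(97)) = (-49476 + (2632 - 10448))/((((-44 - 23)² - 1*(-91)) - 1*(-8031)) + (70 + 5*97)) = (-49476 - 7816)/((((-67)² + 91) + 8031) + (70 + 485)) = -57292/(((4489 + 91) + 8031) + 555) = -57292/((4580 + 8031) + 555) = -57292/(12611 + 555) = -57292/13166 = -57292*1/13166 = -28646/6583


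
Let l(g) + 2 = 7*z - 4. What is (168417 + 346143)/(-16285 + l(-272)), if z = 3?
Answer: -51456/1627 ≈ -31.626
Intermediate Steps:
l(g) = 15 (l(g) = -2 + (7*3 - 4) = -2 + (21 - 4) = -2 + 17 = 15)
(168417 + 346143)/(-16285 + l(-272)) = (168417 + 346143)/(-16285 + 15) = 514560/(-16270) = 514560*(-1/16270) = -51456/1627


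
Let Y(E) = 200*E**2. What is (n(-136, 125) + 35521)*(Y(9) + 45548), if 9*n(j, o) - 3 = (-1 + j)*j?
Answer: 20890830352/9 ≈ 2.3212e+9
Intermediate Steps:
n(j, o) = 1/3 + j*(-1 + j)/9 (n(j, o) = 1/3 + ((-1 + j)*j)/9 = 1/3 + (j*(-1 + j))/9 = 1/3 + j*(-1 + j)/9)
(n(-136, 125) + 35521)*(Y(9) + 45548) = ((1/3 - 1/9*(-136) + (1/9)*(-136)**2) + 35521)*(200*9**2 + 45548) = ((1/3 + 136/9 + (1/9)*18496) + 35521)*(200*81 + 45548) = ((1/3 + 136/9 + 18496/9) + 35521)*(16200 + 45548) = (18635/9 + 35521)*61748 = (338324/9)*61748 = 20890830352/9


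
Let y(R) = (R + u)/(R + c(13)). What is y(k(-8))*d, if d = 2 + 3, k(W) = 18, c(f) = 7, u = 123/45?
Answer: 311/75 ≈ 4.1467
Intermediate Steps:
u = 41/15 (u = 123*(1/45) = 41/15 ≈ 2.7333)
y(R) = (41/15 + R)/(7 + R) (y(R) = (R + 41/15)/(R + 7) = (41/15 + R)/(7 + R))
d = 5
y(k(-8))*d = ((41/15 + 18)/(7 + 18))*5 = ((311/15)/25)*5 = ((1/25)*(311/15))*5 = (311/375)*5 = 311/75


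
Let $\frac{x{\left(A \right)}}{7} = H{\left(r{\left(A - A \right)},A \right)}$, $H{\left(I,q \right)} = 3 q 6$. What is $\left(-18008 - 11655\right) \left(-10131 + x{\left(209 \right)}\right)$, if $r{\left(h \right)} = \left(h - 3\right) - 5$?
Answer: $-480629589$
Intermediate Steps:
$r{\left(h \right)} = -8 + h$ ($r{\left(h \right)} = \left(-3 + h\right) - 5 = -8 + h$)
$H{\left(I,q \right)} = 18 q$
$x{\left(A \right)} = 126 A$ ($x{\left(A \right)} = 7 \cdot 18 A = 126 A$)
$\left(-18008 - 11655\right) \left(-10131 + x{\left(209 \right)}\right) = \left(-18008 - 11655\right) \left(-10131 + 126 \cdot 209\right) = - 29663 \left(-10131 + 26334\right) = \left(-29663\right) 16203 = -480629589$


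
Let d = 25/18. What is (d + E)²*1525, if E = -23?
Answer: 230764525/324 ≈ 7.1224e+5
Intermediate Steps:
d = 25/18 (d = 25*(1/18) = 25/18 ≈ 1.3889)
(d + E)²*1525 = (25/18 - 23)²*1525 = (-389/18)²*1525 = (151321/324)*1525 = 230764525/324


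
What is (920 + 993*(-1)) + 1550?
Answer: 1477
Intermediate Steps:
(920 + 993*(-1)) + 1550 = (920 - 993) + 1550 = -73 + 1550 = 1477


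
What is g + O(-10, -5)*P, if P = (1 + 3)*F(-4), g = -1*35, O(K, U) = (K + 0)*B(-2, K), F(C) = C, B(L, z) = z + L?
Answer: -1955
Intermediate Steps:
B(L, z) = L + z
O(K, U) = K*(-2 + K) (O(K, U) = (K + 0)*(-2 + K) = K*(-2 + K))
g = -35
P = -16 (P = (1 + 3)*(-4) = 4*(-4) = -16)
g + O(-10, -5)*P = -35 - 10*(-2 - 10)*(-16) = -35 - 10*(-12)*(-16) = -35 + 120*(-16) = -35 - 1920 = -1955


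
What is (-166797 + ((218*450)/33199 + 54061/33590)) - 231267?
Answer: -443897735112101/1115154410 ≈ -3.9806e+5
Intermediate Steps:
(-166797 + ((218*450)/33199 + 54061/33590)) - 231267 = (-166797 + (98100*(1/33199) + 54061*(1/33590))) - 231267 = (-166797 + (98100/33199 + 54061/33590)) - 231267 = (-166797 + 5089950139/1115154410) - 231267 = -185999320174631/1115154410 - 231267 = -443897735112101/1115154410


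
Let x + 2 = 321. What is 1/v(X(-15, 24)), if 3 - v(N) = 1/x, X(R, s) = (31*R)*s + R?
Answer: 319/956 ≈ 0.33368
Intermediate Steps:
x = 319 (x = -2 + 321 = 319)
X(R, s) = R + 31*R*s (X(R, s) = 31*R*s + R = R + 31*R*s)
v(N) = 956/319 (v(N) = 3 - 1/319 = 956/319)
1/v(X(-15, 24)) = 1/(956/319) = 319/956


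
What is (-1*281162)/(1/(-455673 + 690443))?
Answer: -66008402740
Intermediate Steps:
(-1*281162)/(1/(-455673 + 690443)) = -281162/(1/234770) = -281162/1/234770 = -281162*234770 = -66008402740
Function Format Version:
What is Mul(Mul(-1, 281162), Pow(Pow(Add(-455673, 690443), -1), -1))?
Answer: -66008402740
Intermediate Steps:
Mul(Mul(-1, 281162), Pow(Pow(Add(-455673, 690443), -1), -1)) = Mul(-281162, Pow(Pow(234770, -1), -1)) = Mul(-281162, Pow(Rational(1, 234770), -1)) = Mul(-281162, 234770) = -66008402740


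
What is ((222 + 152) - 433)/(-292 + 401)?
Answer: -59/109 ≈ -0.54128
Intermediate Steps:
((222 + 152) - 433)/(-292 + 401) = (374 - 433)/109 = -59*1/109 = -59/109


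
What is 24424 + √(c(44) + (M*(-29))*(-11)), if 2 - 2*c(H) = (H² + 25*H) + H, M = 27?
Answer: 24424 + 3*√786 ≈ 24508.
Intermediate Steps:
c(H) = 1 - 13*H - H²/2 (c(H) = 1 - ((H² + 25*H) + H)/2 = 1 - (H² + 26*H)/2 = 1 + (-13*H - H²/2) = 1 - 13*H - H²/2)
24424 + √(c(44) + (M*(-29))*(-11)) = 24424 + √((1 - 13*44 - ½*44²) + (27*(-29))*(-11)) = 24424 + √((1 - 572 - ½*1936) - 783*(-11)) = 24424 + √((1 - 572 - 968) + 8613) = 24424 + √(-1539 + 8613) = 24424 + √7074 = 24424 + 3*√786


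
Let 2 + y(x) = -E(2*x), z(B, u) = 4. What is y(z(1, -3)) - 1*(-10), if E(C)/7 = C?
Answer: -48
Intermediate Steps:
E(C) = 7*C
y(x) = -2 - 14*x (y(x) = -2 - 7*2*x = -2 - 14*x)
y(z(1, -3)) - 1*(-10) = (-2 - 14*4) - 1*(-10) = (-2 - 56) + 10 = -58 + 10 = -48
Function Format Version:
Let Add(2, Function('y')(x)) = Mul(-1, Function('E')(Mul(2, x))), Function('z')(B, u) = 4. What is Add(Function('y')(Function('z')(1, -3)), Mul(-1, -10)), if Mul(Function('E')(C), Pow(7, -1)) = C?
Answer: -48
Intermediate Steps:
Function('E')(C) = Mul(7, C)
Function('y')(x) = Add(-2, Mul(-14, x)) (Function('y')(x) = Add(-2, Mul(-1, Mul(7, Mul(2, x)))) = Add(-2, Mul(-1, Mul(14, x))) = Add(-2, Mul(-14, x)))
Add(Function('y')(Function('z')(1, -3)), Mul(-1, -10)) = Add(Add(-2, Mul(-14, 4)), Mul(-1, -10)) = Add(Add(-2, -56), 10) = Add(-58, 10) = -48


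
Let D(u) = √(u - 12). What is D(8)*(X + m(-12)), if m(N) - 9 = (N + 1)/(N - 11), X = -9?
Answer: 22*I/23 ≈ 0.95652*I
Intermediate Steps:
D(u) = √(-12 + u)
m(N) = 9 + (1 + N)/(-11 + N) (m(N) = 9 + (N + 1)/(N - 11) = 9 + (1 + N)/(-11 + N))
D(8)*(X + m(-12)) = √(-12 + 8)*(-9 + 2*(-49 + 5*(-12))/(-11 - 12)) = √(-4)*(-9 + 2*(-49 - 60)/(-23)) = (2*I)*(-9 + 2*(-1/23)*(-109)) = (2*I)*(-9 + 218/23) = (2*I)*(11/23) = 22*I/23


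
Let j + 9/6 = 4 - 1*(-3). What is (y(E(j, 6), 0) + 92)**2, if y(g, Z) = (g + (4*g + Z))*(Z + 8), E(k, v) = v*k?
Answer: 1993744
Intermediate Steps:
j = 11/2 (j = -3/2 + (4 - 1*(-3)) = -3/2 + (4 + 3) = -3/2 + 7 = 11/2 ≈ 5.5000)
E(k, v) = k*v
y(g, Z) = (8 + Z)*(Z + 5*g) (y(g, Z) = (g + (Z + 4*g))*(8 + Z) = (Z + 5*g)*(8 + Z) = (8 + Z)*(Z + 5*g))
(y(E(j, 6), 0) + 92)**2 = ((0**2 + 8*0 + 40*((11/2)*6) + 5*0*((11/2)*6)) + 92)**2 = ((0 + 0 + 40*33 + 5*0*33) + 92)**2 = ((0 + 0 + 1320 + 0) + 92)**2 = (1320 + 92)**2 = 1412**2 = 1993744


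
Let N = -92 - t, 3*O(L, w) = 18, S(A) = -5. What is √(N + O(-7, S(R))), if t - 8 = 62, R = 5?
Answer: 2*I*√39 ≈ 12.49*I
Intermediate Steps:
O(L, w) = 6 (O(L, w) = (⅓)*18 = 6)
t = 70 (t = 8 + 62 = 70)
N = -162 (N = -92 - 1*70 = -92 - 70 = -162)
√(N + O(-7, S(R))) = √(-162 + 6) = √(-156) = 2*I*√39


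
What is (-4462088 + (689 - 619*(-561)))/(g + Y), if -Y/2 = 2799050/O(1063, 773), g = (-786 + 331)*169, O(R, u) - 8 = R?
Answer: 51838164/1034737 ≈ 50.098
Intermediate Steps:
O(R, u) = 8 + R
g = -76895 (g = -455*169 = -76895)
Y = -329300/63 (Y = -5598100/(8 + 1063) = -5598100/1071 = -2*164650/63 = -329300/63 ≈ -5227.0)
(-4462088 + (689 - 619*(-561)))/(g + Y) = (-4462088 + (689 - 619*(-561)))/(-76895 - 329300/63) = (-4462088 + (689 + 347259))/(-5173685/63) = (-4462088 + 347948)*(-63/5173685) = -4114140*(-63/5173685) = 51838164/1034737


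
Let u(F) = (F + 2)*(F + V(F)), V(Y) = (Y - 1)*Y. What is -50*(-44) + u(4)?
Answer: 2296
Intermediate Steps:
V(Y) = Y*(-1 + Y) (V(Y) = (-1 + Y)*Y = Y*(-1 + Y))
u(F) = (2 + F)*(F + F*(-1 + F)) (u(F) = (F + 2)*(F + F*(-1 + F)) = (2 + F)*(F + F*(-1 + F)))
-50*(-44) + u(4) = -50*(-44) + 4**2*(2 + 4) = 2200 + 16*6 = 2200 + 96 = 2296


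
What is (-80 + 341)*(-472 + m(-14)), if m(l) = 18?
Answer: -118494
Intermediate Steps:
(-80 + 341)*(-472 + m(-14)) = (-80 + 341)*(-472 + 18) = 261*(-454) = -118494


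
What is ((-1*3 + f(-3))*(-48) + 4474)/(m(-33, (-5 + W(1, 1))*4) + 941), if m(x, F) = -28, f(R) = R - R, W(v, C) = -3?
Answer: 4618/913 ≈ 5.0581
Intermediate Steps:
f(R) = 0
((-1*3 + f(-3))*(-48) + 4474)/(m(-33, (-5 + W(1, 1))*4) + 941) = ((-1*3 + 0)*(-48) + 4474)/(-28 + 941) = ((-3 + 0)*(-48) + 4474)/913 = (-3*(-48) + 4474)*(1/913) = (144 + 4474)*(1/913) = 4618*(1/913) = 4618/913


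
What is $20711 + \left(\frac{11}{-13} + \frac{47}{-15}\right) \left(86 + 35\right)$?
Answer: $\frac{3944749}{195} \approx 20229.0$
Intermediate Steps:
$20711 + \left(\frac{11}{-13} + \frac{47}{-15}\right) \left(86 + 35\right) = 20711 + \left(11 \left(- \frac{1}{13}\right) + 47 \left(- \frac{1}{15}\right)\right) 121 = 20711 + \left(- \frac{11}{13} - \frac{47}{15}\right) 121 = 20711 - \frac{93896}{195} = \frac{3944749}{195}$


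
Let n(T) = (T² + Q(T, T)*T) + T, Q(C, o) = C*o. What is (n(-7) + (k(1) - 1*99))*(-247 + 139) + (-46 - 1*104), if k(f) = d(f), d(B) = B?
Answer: 42942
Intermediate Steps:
k(f) = f
n(T) = T + T² + T³ (n(T) = (T² + (T*T)*T) + T = (T² + T²*T) + T = (T² + T³) + T = T + T² + T³)
(n(-7) + (k(1) - 1*99))*(-247 + 139) + (-46 - 1*104) = (-7*(1 - 7 + (-7)²) + (1 - 1*99))*(-247 + 139) + (-46 - 1*104) = (-7*(1 - 7 + 49) + (1 - 99))*(-108) + (-46 - 104) = (-7*43 - 98)*(-108) - 150 = (-301 - 98)*(-108) - 150 = -399*(-108) - 150 = 43092 - 150 = 42942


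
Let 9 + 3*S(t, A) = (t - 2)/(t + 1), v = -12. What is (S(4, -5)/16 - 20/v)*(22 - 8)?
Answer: 833/40 ≈ 20.825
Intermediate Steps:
S(t, A) = -3 + (-2 + t)/(3*(1 + t)) (S(t, A) = -3 + ((t - 2)/(t + 1))/3 = -3 + ((-2 + t)/(1 + t))/3 = -3 + (-2 + t)/(3*(1 + t)))
(S(4, -5)/16 - 20/v)*(22 - 8) = (((-11 - 8*4)/(3*(1 + 4)))/16 - 20/(-12))*(22 - 8) = (((⅓)*(-11 - 32)/5)*(1/16) - 20*(-1/12))*14 = (((⅓)*(⅕)*(-43))*(1/16) + 5/3)*14 = (-43/15*1/16 + 5/3)*14 = (-43/240 + 5/3)*14 = (119/80)*14 = 833/40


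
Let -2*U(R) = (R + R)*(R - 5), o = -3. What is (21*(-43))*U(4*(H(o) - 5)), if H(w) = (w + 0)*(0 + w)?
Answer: 158928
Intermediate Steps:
H(w) = w**2 (H(w) = w*w = w**2)
U(R) = -R*(-5 + R) (U(R) = -(R + R)*(R - 5)/2 = -2*R*(-5 + R)/2 = -R*(-5 + R))
(21*(-43))*U(4*(H(o) - 5)) = (21*(-43))*((4*((-3)**2 - 5))*(5 - 4*((-3)**2 - 5))) = -903*4*(9 - 5)*(5 - 4*(9 - 5)) = -903*4*4*(5 - 4*4) = -14448*(5 - 1*16) = -14448*(5 - 16) = -14448*(-11) = -903*(-176) = 158928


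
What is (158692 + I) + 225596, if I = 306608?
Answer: 690896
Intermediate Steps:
(158692 + I) + 225596 = (158692 + 306608) + 225596 = 465300 + 225596 = 690896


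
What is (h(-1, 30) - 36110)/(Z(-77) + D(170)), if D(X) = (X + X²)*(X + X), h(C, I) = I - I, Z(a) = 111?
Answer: -36110/9883911 ≈ -0.0036534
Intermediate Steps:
h(C, I) = 0
D(X) = 2*X*(X + X²) (D(X) = (X + X²)*(2*X) = 2*X*(X + X²))
(h(-1, 30) - 36110)/(Z(-77) + D(170)) = (0 - 36110)/(111 + 2*170²*(1 + 170)) = -36110/(111 + 2*28900*171) = -36110/(111 + 9883800) = -36110/9883911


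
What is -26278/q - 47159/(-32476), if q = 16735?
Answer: -64198463/543485860 ≈ -0.11812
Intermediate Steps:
-26278/q - 47159/(-32476) = -26278/16735 - 47159/(-32476) = -26278*1/16735 - 47159*(-1/32476) = -26278/16735 + 47159/32476 = -64198463/543485860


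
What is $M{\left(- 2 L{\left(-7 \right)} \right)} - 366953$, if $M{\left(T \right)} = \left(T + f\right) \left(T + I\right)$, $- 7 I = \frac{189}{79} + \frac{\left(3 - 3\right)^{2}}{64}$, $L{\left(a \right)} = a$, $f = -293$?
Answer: $- \frac{29290328}{79} \approx -3.7076 \cdot 10^{5}$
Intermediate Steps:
$I = - \frac{27}{79}$ ($I = - \frac{\frac{189}{79} + \frac{\left(3 - 3\right)^{2}}{64}}{7} = - \frac{189 \cdot \frac{1}{79} + 0^{2} \cdot \frac{1}{64}}{7} = - \frac{\frac{189}{79} + 0 \cdot \frac{1}{64}}{7} = - \frac{\frac{189}{79} + 0}{7} = \left(- \frac{1}{7}\right) \frac{189}{79} = - \frac{27}{79} \approx -0.34177$)
$M{\left(T \right)} = \left(-293 + T\right) \left(- \frac{27}{79} + T\right)$ ($M{\left(T \right)} = \left(T - 293\right) \left(T - \frac{27}{79}\right) = \left(-293 + T\right) \left(- \frac{27}{79} + T\right)$)
$M{\left(- 2 L{\left(-7 \right)} \right)} - 366953 = \left(\frac{7911}{79} + \left(\left(-2\right) \left(-7\right)\right)^{2} - \frac{23174 \left(\left(-2\right) \left(-7\right)\right)}{79}\right) - 366953 = \left(\frac{7911}{79} + 14^{2} - \frac{324436}{79}\right) - 366953 = \left(\frac{7911}{79} + 196 - \frac{324436}{79}\right) - 366953 = - \frac{301041}{79} - 366953 = - \frac{29290328}{79}$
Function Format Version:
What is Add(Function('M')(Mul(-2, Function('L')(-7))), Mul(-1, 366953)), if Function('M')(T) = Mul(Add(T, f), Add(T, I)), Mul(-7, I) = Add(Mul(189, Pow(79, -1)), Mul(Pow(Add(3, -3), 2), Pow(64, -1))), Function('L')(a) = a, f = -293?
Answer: Rational(-29290328, 79) ≈ -3.7076e+5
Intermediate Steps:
I = Rational(-27, 79) (I = Mul(Rational(-1, 7), Add(Mul(189, Pow(79, -1)), Mul(Pow(Add(3, -3), 2), Pow(64, -1)))) = Mul(Rational(-1, 7), Add(Mul(189, Rational(1, 79)), Mul(Pow(0, 2), Rational(1, 64)))) = Mul(Rational(-1, 7), Add(Rational(189, 79), Mul(0, Rational(1, 64)))) = Mul(Rational(-1, 7), Add(Rational(189, 79), 0)) = Mul(Rational(-1, 7), Rational(189, 79)) = Rational(-27, 79) ≈ -0.34177)
Function('M')(T) = Mul(Add(-293, T), Add(Rational(-27, 79), T)) (Function('M')(T) = Mul(Add(T, -293), Add(T, Rational(-27, 79))) = Mul(Add(-293, T), Add(Rational(-27, 79), T)))
Add(Function('M')(Mul(-2, Function('L')(-7))), Mul(-1, 366953)) = Add(Add(Rational(7911, 79), Pow(Mul(-2, -7), 2), Mul(Rational(-23174, 79), Mul(-2, -7))), Mul(-1, 366953)) = Add(Add(Rational(7911, 79), Pow(14, 2), Mul(Rational(-23174, 79), 14)), -366953) = Add(Add(Rational(7911, 79), 196, Rational(-324436, 79)), -366953) = Add(Rational(-301041, 79), -366953) = Rational(-29290328, 79)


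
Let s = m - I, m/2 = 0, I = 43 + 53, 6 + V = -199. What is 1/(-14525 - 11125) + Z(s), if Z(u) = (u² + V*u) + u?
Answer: 738719999/25650 ≈ 28800.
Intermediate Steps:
V = -205 (V = -6 - 199 = -205)
I = 96
m = 0 (m = 2*0 = 0)
s = -96 (s = 0 - 1*96 = 0 - 96 = -96)
Z(u) = u² - 204*u (Z(u) = (u² - 205*u) + u = u² - 204*u)
1/(-14525 - 11125) + Z(s) = 1/(-14525 - 11125) - 96*(-204 - 96) = 1/(-25650) - 96*(-300) = -1/25650 + 28800 = 738719999/25650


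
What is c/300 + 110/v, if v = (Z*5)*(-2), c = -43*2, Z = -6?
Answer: 116/75 ≈ 1.5467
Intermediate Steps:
c = -86
v = 60 (v = -6*5*(-2) = -30*(-2) = 60)
c/300 + 110/v = -86/300 + 110/60 = -86*1/300 + 110*(1/60) = -43/150 + 11/6 = 116/75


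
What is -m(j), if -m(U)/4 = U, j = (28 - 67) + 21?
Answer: -72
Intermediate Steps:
j = -18 (j = -39 + 21 = -18)
m(U) = -4*U
-m(j) = -(-4)*(-18) = -1*72 = -72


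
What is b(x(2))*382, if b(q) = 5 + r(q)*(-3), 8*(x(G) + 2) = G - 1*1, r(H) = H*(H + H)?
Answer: -98365/16 ≈ -6147.8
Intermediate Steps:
r(H) = 2*H² (r(H) = H*(2*H) = 2*H²)
x(G) = -17/8 + G/8 (x(G) = -2 + (G - 1*1)/8 = -2 + (G - 1)/8 = -2 + (-1 + G)/8 = -2 + (-⅛ + G/8) = -17/8 + G/8)
b(q) = 5 - 6*q² (b(q) = 5 + (2*q²)*(-3) = 5 - 6*q²)
b(x(2))*382 = (5 - 6*(-17/8 + (⅛)*2)²)*382 = (5 - 6*(-17/8 + ¼)²)*382 = (5 - 6*(-15/8)²)*382 = (5 - 6*225/64)*382 = (5 - 675/32)*382 = -515/32*382 = -98365/16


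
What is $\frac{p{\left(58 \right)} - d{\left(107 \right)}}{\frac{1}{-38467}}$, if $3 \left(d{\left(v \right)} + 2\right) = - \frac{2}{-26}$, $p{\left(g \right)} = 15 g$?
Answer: $- \frac{100626713}{3} \approx -3.3542 \cdot 10^{7}$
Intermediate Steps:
$d{\left(v \right)} = - \frac{77}{39}$ ($d{\left(v \right)} = -2 + \frac{\left(-2\right) \frac{1}{-26}}{3} = -2 + \frac{\left(-2\right) \left(- \frac{1}{26}\right)}{3} = -2 + \frac{1}{3} \cdot \frac{1}{13} = -2 + \frac{1}{39} = - \frac{77}{39}$)
$\frac{p{\left(58 \right)} - d{\left(107 \right)}}{\frac{1}{-38467}} = \frac{15 \cdot 58 - - \frac{77}{39}}{\frac{1}{-38467}} = \frac{870 + \frac{77}{39}}{- \frac{1}{38467}} = \frac{34007}{39} \left(-38467\right) = - \frac{100626713}{3}$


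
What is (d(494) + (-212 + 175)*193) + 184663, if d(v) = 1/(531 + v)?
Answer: 181960051/1025 ≈ 1.7752e+5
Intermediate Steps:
(d(494) + (-212 + 175)*193) + 184663 = (1/(531 + 494) + (-212 + 175)*193) + 184663 = (1/1025 - 37*193) + 184663 = (1/1025 - 7141) + 184663 = -7319524/1025 + 184663 = 181960051/1025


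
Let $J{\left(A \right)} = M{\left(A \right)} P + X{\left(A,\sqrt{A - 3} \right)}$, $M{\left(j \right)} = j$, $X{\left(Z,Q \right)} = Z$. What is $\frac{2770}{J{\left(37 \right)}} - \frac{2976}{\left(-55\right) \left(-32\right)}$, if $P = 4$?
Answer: $\frac{27029}{2035} \approx 13.282$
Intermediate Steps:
$J{\left(A \right)} = 5 A$ ($J{\left(A \right)} = A 4 + A = 4 A + A = 5 A$)
$\frac{2770}{J{\left(37 \right)}} - \frac{2976}{\left(-55\right) \left(-32\right)} = \frac{2770}{5 \cdot 37} - \frac{2976}{\left(-55\right) \left(-32\right)} = \frac{2770}{185} - \frac{2976}{1760} = 2770 \cdot \frac{1}{185} - \frac{93}{55} = \frac{554}{37} - \frac{93}{55} = \frac{27029}{2035}$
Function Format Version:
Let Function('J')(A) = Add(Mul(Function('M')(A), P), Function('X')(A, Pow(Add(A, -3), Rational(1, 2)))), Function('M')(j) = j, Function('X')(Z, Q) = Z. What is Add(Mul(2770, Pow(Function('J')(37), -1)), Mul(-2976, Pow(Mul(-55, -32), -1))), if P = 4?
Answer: Rational(27029, 2035) ≈ 13.282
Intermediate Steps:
Function('J')(A) = Mul(5, A) (Function('J')(A) = Add(Mul(A, 4), A) = Add(Mul(4, A), A) = Mul(5, A))
Add(Mul(2770, Pow(Function('J')(37), -1)), Mul(-2976, Pow(Mul(-55, -32), -1))) = Add(Mul(2770, Pow(Mul(5, 37), -1)), Mul(-2976, Pow(Mul(-55, -32), -1))) = Add(Mul(2770, Pow(185, -1)), Mul(-2976, Pow(1760, -1))) = Add(Mul(2770, Rational(1, 185)), Mul(-2976, Rational(1, 1760))) = Add(Rational(554, 37), Rational(-93, 55)) = Rational(27029, 2035)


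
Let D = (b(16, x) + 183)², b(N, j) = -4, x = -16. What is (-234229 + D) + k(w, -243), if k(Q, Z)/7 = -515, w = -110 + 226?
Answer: -205793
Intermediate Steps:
w = 116
k(Q, Z) = -3605 (k(Q, Z) = 7*(-515) = -3605)
D = 32041 (D = (-4 + 183)² = 179² = 32041)
(-234229 + D) + k(w, -243) = (-234229 + 32041) - 3605 = -202188 - 3605 = -205793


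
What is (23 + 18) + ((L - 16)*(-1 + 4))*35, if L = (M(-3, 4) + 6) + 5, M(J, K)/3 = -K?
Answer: -1744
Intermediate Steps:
M(J, K) = -3*K (M(J, K) = 3*(-K) = -3*K)
L = -1 (L = (-3*4 + 6) + 5 = (-12 + 6) + 5 = -6 + 5 = -1)
(23 + 18) + ((L - 16)*(-1 + 4))*35 = (23 + 18) + ((-1 - 16)*(-1 + 4))*35 = 41 - 17*3*35 = 41 - 51*35 = 41 - 1785 = -1744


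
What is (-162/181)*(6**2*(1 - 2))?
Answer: 5832/181 ≈ 32.221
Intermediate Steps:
(-162/181)*(6**2*(1 - 2)) = (-162*1/181)*(36*(-1)) = -162/181*(-36) = 5832/181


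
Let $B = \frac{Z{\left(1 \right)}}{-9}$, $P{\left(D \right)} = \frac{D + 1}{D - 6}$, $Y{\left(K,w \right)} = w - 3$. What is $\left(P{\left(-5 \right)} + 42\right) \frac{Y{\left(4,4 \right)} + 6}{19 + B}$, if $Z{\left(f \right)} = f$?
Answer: $\frac{14679}{935} \approx 15.699$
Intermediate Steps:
$Y{\left(K,w \right)} = -3 + w$
$P{\left(D \right)} = \frac{1 + D}{-6 + D}$
$B = - \frac{1}{9}$ ($B = 1 \frac{1}{-9} = 1 \left(- \frac{1}{9}\right) = - \frac{1}{9} \approx -0.11111$)
$\left(P{\left(-5 \right)} + 42\right) \frac{Y{\left(4,4 \right)} + 6}{19 + B} = \left(\frac{1 - 5}{-6 - 5} + 42\right) \frac{\left(-3 + 4\right) + 6}{19 - \frac{1}{9}} = \left(\frac{1}{-11} \left(-4\right) + 42\right) \frac{1 + 6}{\frac{170}{9}} = \left(\left(- \frac{1}{11}\right) \left(-4\right) + 42\right) 7 \cdot \frac{9}{170} = \left(\frac{4}{11} + 42\right) \frac{63}{170} = \frac{466}{11} \cdot \frac{63}{170} = \frac{14679}{935}$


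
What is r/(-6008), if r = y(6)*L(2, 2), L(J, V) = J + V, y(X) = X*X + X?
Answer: -21/751 ≈ -0.027963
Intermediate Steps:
y(X) = X + X**2 (y(X) = X**2 + X = X + X**2)
r = 168 (r = (6*(1 + 6))*(2 + 2) = (6*7)*4 = 42*4 = 168)
r/(-6008) = 168/(-6008) = 168*(-1/6008) = -21/751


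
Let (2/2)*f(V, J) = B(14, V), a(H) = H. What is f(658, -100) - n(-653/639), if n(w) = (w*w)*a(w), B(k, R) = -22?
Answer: -5461731541/260917119 ≈ -20.933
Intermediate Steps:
f(V, J) = -22
n(w) = w**3 (n(w) = (w*w)*w = w**2*w = w**3)
f(658, -100) - n(-653/639) = -22 - (-653/639)**3 = -22 - 1*(-278445077/260917119) = -22 + 278445077/260917119 = -5461731541/260917119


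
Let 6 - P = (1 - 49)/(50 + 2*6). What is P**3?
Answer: 9261000/29791 ≈ 310.87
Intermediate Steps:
P = 210/31 (P = 6 - (1 - 49)/(50 + 2*6) = 6 - (-48)/(50 + 12) = 6 - (-48)/62 = 6 - 1*(-24/31) = 6 + 24/31 = 210/31 ≈ 6.7742)
P**3 = (210/31)**3 = 9261000/29791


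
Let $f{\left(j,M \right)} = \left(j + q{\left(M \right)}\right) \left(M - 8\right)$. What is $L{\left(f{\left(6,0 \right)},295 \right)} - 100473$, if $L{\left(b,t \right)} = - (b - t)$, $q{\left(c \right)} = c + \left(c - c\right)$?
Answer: $-100130$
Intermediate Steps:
$q{\left(c \right)} = c$ ($q{\left(c \right)} = c + 0 = c$)
$f{\left(j,M \right)} = \left(-8 + M\right) \left(M + j\right)$ ($f{\left(j,M \right)} = \left(j + M\right) \left(M - 8\right) = \left(M + j\right) \left(-8 + M\right) = \left(-8 + M\right) \left(M + j\right)$)
$L{\left(b,t \right)} = t - b$
$L{\left(f{\left(6,0 \right)},295 \right)} - 100473 = \left(295 - \left(0^{2} - 0 - 48 + 0 \cdot 6\right)\right) - 100473 = \left(295 - \left(0 + 0 - 48 + 0\right)\right) - 100473 = \left(295 - -48\right) - 100473 = \left(295 + 48\right) - 100473 = 343 - 100473 = -100130$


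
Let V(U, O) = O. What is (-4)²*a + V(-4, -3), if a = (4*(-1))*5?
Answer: -323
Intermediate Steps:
a = -20 (a = -4*5 = -20)
(-4)²*a + V(-4, -3) = (-4)²*(-20) - 3 = 16*(-20) - 3 = -320 - 3 = -323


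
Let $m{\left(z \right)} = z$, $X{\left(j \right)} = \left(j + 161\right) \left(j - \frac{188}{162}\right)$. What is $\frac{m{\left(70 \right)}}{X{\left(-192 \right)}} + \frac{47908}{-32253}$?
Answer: $- \frac{11526875549}{7821771789} \approx -1.4737$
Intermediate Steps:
$X{\left(j \right)} = \left(161 + j\right) \left(- \frac{94}{81} + j\right)$ ($X{\left(j \right)} = \left(161 + j\right) \left(j - \frac{94}{81}\right) = \left(161 + j\right) \left(- \frac{94}{81} + j\right)$)
$\frac{m{\left(70 \right)}}{X{\left(-192 \right)}} + \frac{47908}{-32253} = \frac{70}{- \frac{15134}{81} + \left(-192\right)^{2} + \frac{12947}{81} \left(-192\right)} + \frac{47908}{-32253} = \frac{70}{- \frac{15134}{81} + 36864 - \frac{828608}{27}} + 47908 \left(- \frac{1}{32253}\right) = \frac{70}{\frac{485026}{81}} - \frac{47908}{32253} = 70 \cdot \frac{81}{485026} - \frac{47908}{32253} = \frac{2835}{242513} - \frac{47908}{32253} = - \frac{11526875549}{7821771789}$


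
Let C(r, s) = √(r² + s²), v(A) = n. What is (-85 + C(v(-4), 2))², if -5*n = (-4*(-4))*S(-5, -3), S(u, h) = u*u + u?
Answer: 11325 - 1700*√41 ≈ 439.69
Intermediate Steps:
S(u, h) = u + u² (S(u, h) = u² + u = u + u²)
n = -64 (n = -(-4*(-4))*(-5*(1 - 5))/5 = -16*(-5*(-4))/5 = -16*20/5 = -⅕*320 = -64)
v(A) = -64
(-85 + C(v(-4), 2))² = (-85 + √((-64)² + 2²))² = (-85 + √(4096 + 4))² = (-85 + √4100)² = (-85 + 10*√41)²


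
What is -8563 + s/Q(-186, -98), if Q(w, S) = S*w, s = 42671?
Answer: -156043693/18228 ≈ -8560.7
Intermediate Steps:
-8563 + s/Q(-186, -98) = -8563 + 42671/((-98*(-186))) = -8563 + 42671/18228 = -156043693/18228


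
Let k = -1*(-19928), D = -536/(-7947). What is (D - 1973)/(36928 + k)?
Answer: -15678895/451834632 ≈ -0.034701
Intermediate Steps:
D = 536/7947 (D = -536*(-1/7947) = 536/7947 ≈ 0.067447)
k = 19928
(D - 1973)/(36928 + k) = (536/7947 - 1973)/(36928 + 19928) = -15678895/7947/56856 = -15678895/7947*1/56856 = -15678895/451834632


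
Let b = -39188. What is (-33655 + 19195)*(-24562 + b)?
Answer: 921825000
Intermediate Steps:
(-33655 + 19195)*(-24562 + b) = (-33655 + 19195)*(-24562 - 39188) = -14460*(-63750) = 921825000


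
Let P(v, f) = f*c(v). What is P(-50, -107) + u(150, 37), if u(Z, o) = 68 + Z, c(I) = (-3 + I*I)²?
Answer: -667145745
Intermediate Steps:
c(I) = (-3 + I²)²
P(v, f) = f*(-3 + v²)²
P(-50, -107) + u(150, 37) = -107*(-3 + (-50)²)² + (68 + 150) = -107*(-3 + 2500)² + 218 = -107*2497² + 218 = -107*6235009 + 218 = -667145963 + 218 = -667145745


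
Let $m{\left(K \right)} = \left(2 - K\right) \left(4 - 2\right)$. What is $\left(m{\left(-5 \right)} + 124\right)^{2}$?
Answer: $19044$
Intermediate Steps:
$m{\left(K \right)} = 4 - 2 K$ ($m{\left(K \right)} = \left(2 - K\right) 2 = 4 - 2 K$)
$\left(m{\left(-5 \right)} + 124\right)^{2} = \left(\left(4 - -10\right) + 124\right)^{2} = \left(\left(4 + 10\right) + 124\right)^{2} = \left(14 + 124\right)^{2} = 138^{2} = 19044$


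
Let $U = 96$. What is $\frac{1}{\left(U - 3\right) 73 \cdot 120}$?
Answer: $\frac{1}{814680} \approx 1.2275 \cdot 10^{-6}$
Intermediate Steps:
$\frac{1}{\left(U - 3\right) 73 \cdot 120} = \frac{1}{\left(96 - 3\right) 73 \cdot 120} = \frac{1}{93 \cdot 73 \cdot 120} = \frac{1}{6789 \cdot 120} = \frac{1}{814680}$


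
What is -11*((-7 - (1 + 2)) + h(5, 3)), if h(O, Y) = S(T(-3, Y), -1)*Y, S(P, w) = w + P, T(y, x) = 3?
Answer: 44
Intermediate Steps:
S(P, w) = P + w
h(O, Y) = 2*Y (h(O, Y) = (3 - 1)*Y = 2*Y)
-11*((-7 - (1 + 2)) + h(5, 3)) = -11*((-7 - (1 + 2)) + 2*3) = -11*((-7 - 1*3) + 6) = -11*((-7 - 3) + 6) = -11*(-10 + 6) = -11*(-4) = 44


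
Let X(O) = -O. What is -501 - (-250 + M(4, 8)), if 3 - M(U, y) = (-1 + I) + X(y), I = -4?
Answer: -267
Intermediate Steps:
M(U, y) = 8 + y (M(U, y) = 3 - ((-1 - 4) - y) = 3 - (-5 - y) = 3 + (5 + y) = 8 + y)
-501 - (-250 + M(4, 8)) = -501 - (-250 + (8 + 8)) = -501 - (-250 + 16) = -501 - 1*(-234) = -501 + 234 = -267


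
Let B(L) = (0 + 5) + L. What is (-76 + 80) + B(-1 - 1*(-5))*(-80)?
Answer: -716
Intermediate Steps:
B(L) = 5 + L
(-76 + 80) + B(-1 - 1*(-5))*(-80) = (-76 + 80) + (5 + (-1 - 1*(-5)))*(-80) = 4 + (5 + (-1 + 5))*(-80) = 4 + (5 + 4)*(-80) = 4 + 9*(-80) = 4 - 720 = -716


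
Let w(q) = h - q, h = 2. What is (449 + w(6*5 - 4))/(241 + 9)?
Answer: 17/10 ≈ 1.7000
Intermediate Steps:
w(q) = 2 - q
(449 + w(6*5 - 4))/(241 + 9) = (449 + (2 - (6*5 - 4)))/(241 + 9) = (449 + (2 - (30 - 4)))/250 = (449 + (2 - 1*26))*(1/250) = (449 + (2 - 26))*(1/250) = (449 - 24)*(1/250) = 425*(1/250) = 17/10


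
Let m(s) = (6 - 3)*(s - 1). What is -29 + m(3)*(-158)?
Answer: -977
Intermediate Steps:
m(s) = -3 + 3*s (m(s) = 3*(-1 + s) = -3 + 3*s)
-29 + m(3)*(-158) = -29 + (-3 + 3*3)*(-158) = -29 + (-3 + 9)*(-158) = -29 + 6*(-158) = -29 - 948 = -977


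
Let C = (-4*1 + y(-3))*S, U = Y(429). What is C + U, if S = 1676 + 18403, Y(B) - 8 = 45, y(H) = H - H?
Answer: -80263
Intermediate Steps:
y(H) = 0
Y(B) = 53 (Y(B) = 8 + 45 = 53)
U = 53
S = 20079
C = -80316 (C = (-4*1 + 0)*20079 = (-4 + 0)*20079 = -4*20079 = -80316)
C + U = -80316 + 53 = -80263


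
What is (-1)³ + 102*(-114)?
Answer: -11629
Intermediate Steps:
(-1)³ + 102*(-114) = -1 - 11628 = -11629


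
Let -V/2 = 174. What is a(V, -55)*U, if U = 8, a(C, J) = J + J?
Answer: -880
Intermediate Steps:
V = -348 (V = -2*174 = -348)
a(C, J) = 2*J
a(V, -55)*U = (2*(-55))*8 = -110*8 = -880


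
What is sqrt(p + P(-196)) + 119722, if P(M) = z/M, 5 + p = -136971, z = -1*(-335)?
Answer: 119722 + I*sqrt(26847631)/14 ≈ 1.1972e+5 + 370.1*I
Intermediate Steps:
z = 335
p = -136976 (p = -5 - 136971 = -136976)
P(M) = 335/M
sqrt(p + P(-196)) + 119722 = sqrt(-136976 + 335/(-196)) + 119722 = sqrt(-136976 + 335*(-1/196)) + 119722 = sqrt(-136976 - 335/196) + 119722 = sqrt(-26847631/196) + 119722 = I*sqrt(26847631)/14 + 119722 = 119722 + I*sqrt(26847631)/14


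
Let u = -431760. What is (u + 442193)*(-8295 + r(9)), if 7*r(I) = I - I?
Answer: -86541735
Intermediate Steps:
r(I) = 0 (r(I) = (I - I)/7 = (⅐)*0 = 0)
(u + 442193)*(-8295 + r(9)) = (-431760 + 442193)*(-8295 + 0) = 10433*(-8295) = -86541735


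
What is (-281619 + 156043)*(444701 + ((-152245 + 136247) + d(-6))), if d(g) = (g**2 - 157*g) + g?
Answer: -53956867800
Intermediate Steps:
d(g) = g**2 - 156*g
(-281619 + 156043)*(444701 + ((-152245 + 136247) + d(-6))) = (-281619 + 156043)*(444701 + ((-152245 + 136247) - 6*(-156 - 6))) = -125576*(444701 + (-15998 - 6*(-162))) = -125576*(444701 + (-15998 + 972)) = -125576*(444701 - 15026) = -125576*429675 = -53956867800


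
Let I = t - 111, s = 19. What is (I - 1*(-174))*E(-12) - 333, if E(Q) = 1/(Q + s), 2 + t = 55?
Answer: -2215/7 ≈ -316.43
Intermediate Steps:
t = 53 (t = -2 + 55 = 53)
I = -58 (I = 53 - 111 = -58)
E(Q) = 1/(19 + Q) (E(Q) = 1/(Q + 19) = 1/(19 + Q))
(I - 1*(-174))*E(-12) - 333 = (-58 - 1*(-174))/(19 - 12) - 333 = (-58 + 174)/7 - 333 = 116*(1/7) - 333 = 116/7 - 333 = -2215/7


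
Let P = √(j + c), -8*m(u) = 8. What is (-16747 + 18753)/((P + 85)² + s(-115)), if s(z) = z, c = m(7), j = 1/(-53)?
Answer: -53159*I/(-188388*I + 255*√318) ≈ 0.28201 - 0.0068072*I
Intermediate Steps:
j = -1/53 ≈ -0.018868
m(u) = -1 (m(u) = -⅛*8 = -1)
c = -1
P = 3*I*√318/53 (P = √(-1/53 - 1) = √(-54/53) = 3*I*√318/53 ≈ 1.0094*I)
(-16747 + 18753)/((P + 85)² + s(-115)) = (-16747 + 18753)/((3*I*√318/53 + 85)² - 115) = 2006/((85 + 3*I*√318/53)² - 115) = 2006/(-115 + (85 + 3*I*√318/53)²)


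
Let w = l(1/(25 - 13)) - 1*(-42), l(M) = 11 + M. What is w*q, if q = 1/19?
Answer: 637/228 ≈ 2.7939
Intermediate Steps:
q = 1/19 ≈ 0.052632
w = 637/12 (w = (11 + 1/(25 - 13)) - 1*(-42) = (11 + 1/12) + 42 = 133/12 + 42 = 637/12 ≈ 53.083)
w*q = (637/12)*(1/19) = 637/228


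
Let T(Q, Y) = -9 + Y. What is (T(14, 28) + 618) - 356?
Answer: 281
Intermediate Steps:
(T(14, 28) + 618) - 356 = ((-9 + 28) + 618) - 356 = (19 + 618) - 356 = 637 - 356 = 281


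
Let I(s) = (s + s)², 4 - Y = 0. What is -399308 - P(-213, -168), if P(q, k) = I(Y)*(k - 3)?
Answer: -388364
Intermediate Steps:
Y = 4 (Y = 4 - 1*0 = 4 + 0 = 4)
I(s) = 4*s² (I(s) = (2*s)² = 4*s²)
P(q, k) = -192 + 64*k (P(q, k) = (4*4²)*(k - 3) = (4*16)*(-3 + k) = 64*(-3 + k) = -192 + 64*k)
-399308 - P(-213, -168) = -399308 - (-192 + 64*(-168)) = -399308 - (-192 - 10752) = -399308 - 1*(-10944) = -399308 + 10944 = -388364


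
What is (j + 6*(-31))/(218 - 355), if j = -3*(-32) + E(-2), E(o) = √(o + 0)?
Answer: 90/137 - I*√2/137 ≈ 0.65693 - 0.010323*I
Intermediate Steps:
E(o) = √o
j = 96 + I*√2 (j = -3*(-32) + √(-2) = 96 + I*√2 ≈ 96.0 + 1.4142*I)
(j + 6*(-31))/(218 - 355) = ((96 + I*√2) + 6*(-31))/(218 - 355) = ((96 + I*√2) - 186)/(-137) = (-90 + I*√2)*(-1/137) = 90/137 - I*√2/137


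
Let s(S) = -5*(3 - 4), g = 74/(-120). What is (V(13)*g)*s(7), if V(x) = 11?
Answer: -407/12 ≈ -33.917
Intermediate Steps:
g = -37/60 (g = 74*(-1/120) = -37/60 ≈ -0.61667)
s(S) = 5 (s(S) = -5*(-1) = 5)
(V(13)*g)*s(7) = (11*(-37/60))*5 = -407/60*5 = -407/12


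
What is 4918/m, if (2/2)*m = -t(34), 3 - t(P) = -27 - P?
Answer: -2459/32 ≈ -76.844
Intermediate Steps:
t(P) = 30 + P (t(P) = 3 - (-27 - P) = 3 + (27 + P) = 30 + P)
m = -64 (m = -(30 + 34) = -1*64 = -64)
4918/m = 4918/(-64) = 4918*(-1/64) = -2459/32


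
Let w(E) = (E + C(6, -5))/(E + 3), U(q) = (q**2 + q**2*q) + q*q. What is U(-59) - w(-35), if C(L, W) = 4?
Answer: -6349375/32 ≈ -1.9842e+5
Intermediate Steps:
U(q) = q**3 + 2*q**2 (U(q) = (q**2 + q**3) + q**2 = q**3 + 2*q**2)
w(E) = (4 + E)/(3 + E) (w(E) = (E + 4)/(E + 3) = (4 + E)/(3 + E))
U(-59) - w(-35) = (-59)**2*(2 - 59) - (4 - 35)/(3 - 35) = 3481*(-57) - (-31)/(-32) = -198417 - (-1)*(-31)/32 = -198417 - 1*31/32 = -198417 - 31/32 = -6349375/32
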